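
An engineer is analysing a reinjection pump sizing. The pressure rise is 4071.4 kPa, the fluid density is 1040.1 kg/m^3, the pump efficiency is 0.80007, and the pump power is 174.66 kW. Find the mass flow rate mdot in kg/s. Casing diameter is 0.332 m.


mdot = P_pump * rho * eta / dP
mdot = 174.66 * 1040.1 * 0.80007 / 4071.4
mdot = 35.699 kg/s


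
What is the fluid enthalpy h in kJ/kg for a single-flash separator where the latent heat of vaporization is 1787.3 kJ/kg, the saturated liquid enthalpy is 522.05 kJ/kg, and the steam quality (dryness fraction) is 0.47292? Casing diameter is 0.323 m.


h = hf + x * hfg
h = 522.05 + 0.47292 * 1787.3
h = 1367.3 kJ/kg


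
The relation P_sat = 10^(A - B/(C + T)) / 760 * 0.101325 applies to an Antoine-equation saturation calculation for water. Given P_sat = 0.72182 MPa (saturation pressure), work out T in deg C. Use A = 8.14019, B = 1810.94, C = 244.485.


T = B / (A - log10(P_sat * 760 / 0.101325)) - C
T = 1810.94 / (8.14019 - log10(0.72182 * 760 / 0.101325)) - 244.485
T = 166.47 deg C


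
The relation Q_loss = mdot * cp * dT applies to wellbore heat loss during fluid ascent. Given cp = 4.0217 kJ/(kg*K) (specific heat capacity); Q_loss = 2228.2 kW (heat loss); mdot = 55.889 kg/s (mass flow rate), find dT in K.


dT = Q_loss / (mdot * cp)
dT = 2228.2 / (55.889 * 4.0217)
dT = 9.9133 K


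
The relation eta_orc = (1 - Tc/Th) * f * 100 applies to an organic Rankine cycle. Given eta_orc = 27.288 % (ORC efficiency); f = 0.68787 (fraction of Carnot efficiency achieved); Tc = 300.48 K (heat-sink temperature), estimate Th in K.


Th = Tc / (1 - (eta_orc/100)/f)
Th = 300.48 / (1 - (27.288/100)/0.68787)
Th = 498.06 K


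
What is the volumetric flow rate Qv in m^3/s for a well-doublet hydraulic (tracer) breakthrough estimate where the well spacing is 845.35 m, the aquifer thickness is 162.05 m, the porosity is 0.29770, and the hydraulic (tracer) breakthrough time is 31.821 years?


Qv = pi*hr*phi*L^2 / (3*t_bt*365.25*86400)
Qv = pi*162.05*0.29770*845.35^2 / (3*31.821*365.25*86400)
Qv = 0.035951 m^3/s


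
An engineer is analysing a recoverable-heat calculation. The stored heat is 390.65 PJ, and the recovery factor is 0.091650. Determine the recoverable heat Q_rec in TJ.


Q_rec = Q_s * RF
Q_rec = 390.65 * 0.091650
Q_rec = 35.80307 PJ
Convert: 35.80307 PJ * 1000.0 = 35803 TJ
Q_rec = 35803 TJ


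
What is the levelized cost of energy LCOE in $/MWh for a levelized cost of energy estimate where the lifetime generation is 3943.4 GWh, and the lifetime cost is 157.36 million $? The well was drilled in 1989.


LCOE = C_tot / E_tot * 100
LCOE = 157.36 / 3943.4 * 100
LCOE = 3.990465 cents/kWh
Convert: 3.990465 cents/kWh * 10.0 = 39.905 $/MWh
LCOE = 39.905 $/MWh


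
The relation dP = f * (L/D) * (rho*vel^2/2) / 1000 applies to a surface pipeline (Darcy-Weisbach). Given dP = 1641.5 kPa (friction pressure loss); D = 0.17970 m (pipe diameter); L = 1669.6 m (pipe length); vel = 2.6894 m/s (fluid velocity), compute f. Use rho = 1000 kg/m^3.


f = dP*1000 / ((L/D)*(rho*vel^2/2))
f = 1641.5*1000 / ((1669.6/0.17970)*(1000*2.6894^2/2))
f = 0.048854


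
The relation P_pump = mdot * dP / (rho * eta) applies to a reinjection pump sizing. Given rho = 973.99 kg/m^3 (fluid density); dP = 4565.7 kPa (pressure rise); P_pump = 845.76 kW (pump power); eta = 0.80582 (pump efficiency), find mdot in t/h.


mdot = P_pump * rho * eta / dP
mdot = 845.76 * 973.99 * 0.80582 / 4565.7
mdot = 145.3893 kg/s
Convert: 145.3893 kg/s * 3.6 = 523.40 t/h
mdot = 523.40 t/h


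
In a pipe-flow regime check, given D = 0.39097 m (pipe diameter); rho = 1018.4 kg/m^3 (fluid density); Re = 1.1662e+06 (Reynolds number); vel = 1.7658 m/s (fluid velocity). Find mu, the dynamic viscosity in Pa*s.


mu = rho * vel * D / Re
mu = 1018.4 * 1.7658 * 0.39097 / 1.1662e+06
mu = 0.00060288 Pa*s


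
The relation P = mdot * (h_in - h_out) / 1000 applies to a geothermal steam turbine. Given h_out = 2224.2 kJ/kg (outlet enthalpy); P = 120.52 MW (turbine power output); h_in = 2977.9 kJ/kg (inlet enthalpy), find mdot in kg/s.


mdot = P * 1000 / (h_in - h_out)
mdot = 120.52 * 1000 / (2977.9 - 2224.2)
mdot = 159.90 kg/s


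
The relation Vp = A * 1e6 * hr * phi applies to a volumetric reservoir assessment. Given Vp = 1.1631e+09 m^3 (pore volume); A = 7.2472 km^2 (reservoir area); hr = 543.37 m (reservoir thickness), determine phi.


phi = Vp / (A * 1e6 * hr)
phi = 1.1631e+09 / (7.2472 * 1e6 * 543.37)
phi = 0.29536


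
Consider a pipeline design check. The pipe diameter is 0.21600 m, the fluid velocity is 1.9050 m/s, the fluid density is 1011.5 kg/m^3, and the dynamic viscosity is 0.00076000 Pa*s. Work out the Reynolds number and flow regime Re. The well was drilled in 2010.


Step 1: Re = rho*vel*D/mu = 1011.5*1.905*0.216/0.00076 = 5.4765e+05
Step 2: Re = 5.4765e+05 > 4000, so flow is turbulent.
Re = 5.4765e+05 (turbulent)


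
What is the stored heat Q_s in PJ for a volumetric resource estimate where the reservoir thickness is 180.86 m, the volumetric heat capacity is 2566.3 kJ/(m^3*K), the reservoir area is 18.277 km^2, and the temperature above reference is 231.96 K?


Step 1: Vr = A*1e6*hr = 18.277*1e6*180.86 = 3.305578e+09 m^3
Step 2: Q_s = Vr*rhoc*dT/1e12 = 3.305578e+09*2566.3*231.96/1e12 = 1967.7 PJ
Q_s = 1967.7 PJ


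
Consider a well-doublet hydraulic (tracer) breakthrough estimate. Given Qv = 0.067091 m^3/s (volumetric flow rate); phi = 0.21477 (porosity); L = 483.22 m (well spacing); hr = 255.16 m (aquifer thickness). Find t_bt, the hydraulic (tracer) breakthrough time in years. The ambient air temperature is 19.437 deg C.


t_bt = pi * hr * phi * L^2 / (3 * Qv) / (365.25*86400)
t_bt = pi * 255.16 * 0.21477 * 483.22^2 / (3 * 0.067091) / (365.25*86400)
t_bt = 6.3290 years


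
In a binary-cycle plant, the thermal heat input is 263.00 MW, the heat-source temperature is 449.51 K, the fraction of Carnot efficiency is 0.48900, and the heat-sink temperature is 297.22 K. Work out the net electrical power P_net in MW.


Step 1: eta = (1 - Tc/Th)*f = (1 - 297.22/449.51)*0.489 = 0.1656689
Step 2: P_net = eta * Q_in = 0.1656689 * 263.0 = 43.571 MW
P_net = 43.571 MW


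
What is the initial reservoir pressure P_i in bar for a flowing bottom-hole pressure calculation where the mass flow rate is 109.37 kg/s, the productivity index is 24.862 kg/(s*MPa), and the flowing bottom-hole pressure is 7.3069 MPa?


P_i = P_wf + mdot / PI
P_i = 7.3069 + 109.37 / 24.862
P_i = 11.70598 MPa
Convert: 11.70598 MPa * 10.0 = 117.06 bar
P_i = 117.06 bar


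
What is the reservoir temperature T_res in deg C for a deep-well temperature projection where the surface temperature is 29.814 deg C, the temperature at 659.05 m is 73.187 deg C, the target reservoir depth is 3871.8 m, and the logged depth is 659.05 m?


Step 1: grad = (T_d1 - T_surf)/d1 * 1000 = (73.187 - 29.814)/659.05 * 1000 = 65.81140 deg C/km
Step 2: T_res = T_surf + grad*d2/1000 = 29.814 + 65.81140*3871.8/1000 = 284.62 deg C
T_res = 284.62 deg C


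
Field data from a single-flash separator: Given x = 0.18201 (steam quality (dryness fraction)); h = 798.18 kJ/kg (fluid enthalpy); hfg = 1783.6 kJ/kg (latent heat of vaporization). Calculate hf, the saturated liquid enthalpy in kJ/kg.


hf = h - x * hfg
hf = 798.18 - 0.18201 * 1783.6
hf = 473.55 kJ/kg


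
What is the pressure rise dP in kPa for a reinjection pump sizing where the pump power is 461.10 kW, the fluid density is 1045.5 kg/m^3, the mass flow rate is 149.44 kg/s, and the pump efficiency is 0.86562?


dP = P_pump * rho * eta / mdot
dP = 461.10 * 1045.5 * 0.86562 / 149.44
dP = 2792.4 kPa


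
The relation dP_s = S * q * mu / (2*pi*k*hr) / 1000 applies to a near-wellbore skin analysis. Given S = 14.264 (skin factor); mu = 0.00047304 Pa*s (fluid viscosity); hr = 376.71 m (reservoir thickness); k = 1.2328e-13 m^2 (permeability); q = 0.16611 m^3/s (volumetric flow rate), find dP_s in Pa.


dP_s = S * q * mu / (2*pi*k*hr) / 1000
dP_s = 14.264 * 0.16611 * 0.00047304 / (2*pi*1.2328e-13*376.71) / 1000
dP_s = 3841.098 kPa
Convert: 3841.098 kPa * 1000.0 = 3.8411e+06 Pa
dP_s = 3.8411e+06 Pa


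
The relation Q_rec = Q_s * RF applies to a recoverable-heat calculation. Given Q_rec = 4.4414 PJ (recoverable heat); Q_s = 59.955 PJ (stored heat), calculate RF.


RF = Q_rec / Q_s
RF = 4.4414 / 59.955
RF = 0.074079


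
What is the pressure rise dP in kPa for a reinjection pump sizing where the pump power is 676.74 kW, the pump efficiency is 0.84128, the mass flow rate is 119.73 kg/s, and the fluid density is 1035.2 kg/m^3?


dP = P_pump * rho * eta / mdot
dP = 676.74 * 1035.2 * 0.84128 / 119.73
dP = 4922.5 kPa


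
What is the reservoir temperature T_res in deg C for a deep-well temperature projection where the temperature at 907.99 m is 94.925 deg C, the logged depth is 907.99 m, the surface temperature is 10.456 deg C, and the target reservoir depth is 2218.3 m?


Step 1: grad = (T_d1 - T_surf)/d1 * 1000 = (94.925 - 10.456)/907.99 * 1000 = 93.02856 deg C/km
Step 2: T_res = T_surf + grad*d2/1000 = 10.456 + 93.02856*2218.3/1000 = 216.82 deg C
T_res = 216.82 deg C


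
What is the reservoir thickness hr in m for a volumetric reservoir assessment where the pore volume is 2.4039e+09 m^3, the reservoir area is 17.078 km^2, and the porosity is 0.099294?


hr = Vp / (A * 1e6 * phi)
hr = 2.4039e+09 / (17.078 * 1e6 * 0.099294)
hr = 1417.6 m


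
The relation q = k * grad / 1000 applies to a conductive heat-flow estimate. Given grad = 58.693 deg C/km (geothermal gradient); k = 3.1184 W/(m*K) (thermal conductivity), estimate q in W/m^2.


q = k * grad / 1000
q = 3.1184 * 58.693 / 1000
q = 0.18303 W/m^2


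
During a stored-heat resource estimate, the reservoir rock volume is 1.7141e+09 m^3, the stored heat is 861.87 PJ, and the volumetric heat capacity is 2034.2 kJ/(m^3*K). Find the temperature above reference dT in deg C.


dT = Q_s * 1e12 / (Vr * rhoc)
dT = 861.87 * 1e12 / (1.7141e+09 * 2034.2)
dT = 247.1792 K
Convert (temperature difference, 1 K = 1 deg C): 247.1792 K = 247.1792 deg C
dT = 247.18 deg C


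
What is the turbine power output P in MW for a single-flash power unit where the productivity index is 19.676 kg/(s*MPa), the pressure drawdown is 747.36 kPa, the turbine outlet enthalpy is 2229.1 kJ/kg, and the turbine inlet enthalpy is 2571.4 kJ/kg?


Step 1: mdot = PI * dP / 1000 = 19.676 * 747.36 / 1000 = 14.70506 kg/s
Step 2: P = mdot*(h_in - h_out)/1000 = 14.70506*(2571.4 - 2229.1)/1000 = 5.0335 MW
P = 5.0335 MW


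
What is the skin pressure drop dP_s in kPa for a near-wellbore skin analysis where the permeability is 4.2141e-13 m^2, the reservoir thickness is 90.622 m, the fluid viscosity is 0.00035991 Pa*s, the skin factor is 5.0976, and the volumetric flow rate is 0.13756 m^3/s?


dP_s = S * q * mu / (2*pi*k*hr) / 1000
dP_s = 5.0976 * 0.13756 * 0.00035991 / (2*pi*4.2141e-13*90.622) / 1000
dP_s = 1051.8 kPa


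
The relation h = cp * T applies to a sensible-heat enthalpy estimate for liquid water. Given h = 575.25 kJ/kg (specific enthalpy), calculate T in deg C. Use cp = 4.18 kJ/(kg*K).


T = h / cp
T = 575.25 / 4.18
T = 137.62 deg C


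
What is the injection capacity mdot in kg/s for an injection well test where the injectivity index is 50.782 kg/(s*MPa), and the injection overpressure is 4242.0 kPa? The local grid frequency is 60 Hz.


mdot = II * dP / 1000
mdot = 50.782 * 4242.0 / 1000
mdot = 215.42 kg/s


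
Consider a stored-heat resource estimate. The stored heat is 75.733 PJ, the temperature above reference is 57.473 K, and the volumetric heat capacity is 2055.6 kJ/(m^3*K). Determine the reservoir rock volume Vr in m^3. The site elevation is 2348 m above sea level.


Vr = Q_s * 1e12 / (rhoc * dT)
Vr = 75.733 * 1e12 / (2055.6 * 57.473)
Vr = 6.4104e+08 m^3


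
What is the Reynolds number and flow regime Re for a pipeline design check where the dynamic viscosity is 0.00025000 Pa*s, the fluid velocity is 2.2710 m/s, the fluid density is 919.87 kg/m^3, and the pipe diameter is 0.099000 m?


Step 1: Re = rho*vel*D/mu = 919.87*2.271*0.099/0.00025 = 8.2725e+05
Step 2: Re = 8.2725e+05 > 4000, so flow is turbulent.
Re = 8.2725e+05 (turbulent)


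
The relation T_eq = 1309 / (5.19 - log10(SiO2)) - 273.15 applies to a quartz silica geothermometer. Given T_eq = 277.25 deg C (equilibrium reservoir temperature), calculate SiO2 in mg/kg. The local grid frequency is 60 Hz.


SiO2 = 10^(5.19 - 1309/(T_eq + 273.15))
SiO2 = 10^(5.19 - 1309/(277.25 + 273.15))
SiO2 = 648.23 mg/kg


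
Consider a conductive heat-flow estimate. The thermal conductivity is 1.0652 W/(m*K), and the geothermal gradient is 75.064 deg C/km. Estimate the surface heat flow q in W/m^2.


q = k * grad / 1000
q = 1.0652 * 75.064 / 1000
q = 0.079958 W/m^2


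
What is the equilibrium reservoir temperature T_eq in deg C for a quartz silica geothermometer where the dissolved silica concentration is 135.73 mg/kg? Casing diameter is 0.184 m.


T_eq = 1309 / (5.19 - log10(SiO2)) - 273.15
T_eq = 1309 / (5.19 - log10(135.73)) - 273.15
T_eq = 155.00 deg C


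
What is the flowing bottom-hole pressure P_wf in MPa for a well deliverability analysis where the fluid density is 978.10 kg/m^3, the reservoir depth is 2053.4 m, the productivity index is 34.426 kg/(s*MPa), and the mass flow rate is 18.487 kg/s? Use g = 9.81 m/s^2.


Step 1: P_i = rho*g*h/1e6 = 978.1*9.81*2053.4/1e6 = 19.70270 MPa
Step 2: P_wf = P_i - mdot/PI = 19.70270 - 18.487/34.426 = 19.166 MPa
P_wf = 19.166 MPa


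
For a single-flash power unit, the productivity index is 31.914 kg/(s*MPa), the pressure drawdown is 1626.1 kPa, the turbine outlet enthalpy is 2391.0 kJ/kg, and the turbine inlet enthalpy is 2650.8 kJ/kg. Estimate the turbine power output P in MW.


Step 1: mdot = PI * dP / 1000 = 31.914 * 1626.1 / 1000 = 51.89536 kg/s
Step 2: P = mdot*(h_in - h_out)/1000 = 51.89536*(2650.8 - 2391.0)/1000 = 13.482 MW
P = 13.482 MW


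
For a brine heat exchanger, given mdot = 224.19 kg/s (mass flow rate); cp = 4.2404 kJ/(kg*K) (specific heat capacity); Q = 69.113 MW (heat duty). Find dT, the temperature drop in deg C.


dT = Q * 1000 / (mdot * cp)
dT = 69.113 * 1000 / (224.19 * 4.2404)
dT = 72.70038 K
Convert (temperature difference, 1 K = 1 deg C): 72.70038 K = 72.70038 deg C
dT = 72.700 deg C


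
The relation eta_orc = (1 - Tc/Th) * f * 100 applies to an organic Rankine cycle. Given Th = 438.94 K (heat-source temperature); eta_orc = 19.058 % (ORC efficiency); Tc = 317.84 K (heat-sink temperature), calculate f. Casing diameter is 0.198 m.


f = (eta_orc/100) / (1 - Tc/Th)
f = (19.058/100) / (1 - 317.84/438.94)
f = 0.69078


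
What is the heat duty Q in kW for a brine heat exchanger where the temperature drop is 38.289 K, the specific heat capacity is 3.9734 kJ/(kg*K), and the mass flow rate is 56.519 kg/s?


Q = mdot * cp * dT / 1000
Q = 56.519 * 3.9734 * 38.289 / 1000
Q = 8.598660 MW
Convert: 8.598660 MW * 1000.0 = 8598.7 kW
Q = 8598.7 kW


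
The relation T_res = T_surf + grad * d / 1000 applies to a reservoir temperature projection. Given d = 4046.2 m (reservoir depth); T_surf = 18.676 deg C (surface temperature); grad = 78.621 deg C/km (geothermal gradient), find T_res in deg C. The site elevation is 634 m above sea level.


T_res = T_surf + grad * d / 1000
T_res = 18.676 + 78.621 * 4046.2 / 1000
T_res = 336.79 deg C


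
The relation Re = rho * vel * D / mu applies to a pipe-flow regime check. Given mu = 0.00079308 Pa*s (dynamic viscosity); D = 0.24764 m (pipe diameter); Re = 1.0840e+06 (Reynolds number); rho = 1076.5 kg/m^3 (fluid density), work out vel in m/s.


vel = Re * mu / (rho * D)
vel = 1.0840e+06 * 0.00079308 / (1076.5 * 0.24764)
vel = 3.2249 m/s


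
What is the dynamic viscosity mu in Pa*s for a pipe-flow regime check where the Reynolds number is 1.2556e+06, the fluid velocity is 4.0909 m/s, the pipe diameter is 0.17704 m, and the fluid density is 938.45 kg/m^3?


mu = rho * vel * D / Re
mu = 938.45 * 4.0909 * 0.17704 / 1.2556e+06
mu = 0.00054132 Pa*s


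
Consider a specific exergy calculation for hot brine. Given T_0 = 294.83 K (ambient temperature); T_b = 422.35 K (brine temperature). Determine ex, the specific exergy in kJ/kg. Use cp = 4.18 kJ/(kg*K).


ex = cp * ((T_b - T_0) - T_0 * ln(T_b/T_0))
ex = 4.18 * ((422.35 - 294.83) - 294.83 * ln(422.35/294.83))
ex = 90.069 kJ/kg


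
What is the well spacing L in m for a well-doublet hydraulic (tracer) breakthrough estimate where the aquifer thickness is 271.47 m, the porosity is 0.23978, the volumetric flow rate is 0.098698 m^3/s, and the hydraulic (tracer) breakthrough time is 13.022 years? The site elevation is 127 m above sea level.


L = sqrt(t_bt*365.25*86400*3*Qv / (pi*hr*phi))
L = sqrt(13.022*365.25*86400*3*0.098698 / (pi*271.47*0.23978))
L = 771.37 m


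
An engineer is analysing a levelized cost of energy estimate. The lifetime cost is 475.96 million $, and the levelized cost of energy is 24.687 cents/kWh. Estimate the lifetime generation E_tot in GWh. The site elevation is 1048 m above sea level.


E_tot = C_tot / LCOE * 100
E_tot = 475.96 / 24.687 * 100
E_tot = 1928.0 GWh


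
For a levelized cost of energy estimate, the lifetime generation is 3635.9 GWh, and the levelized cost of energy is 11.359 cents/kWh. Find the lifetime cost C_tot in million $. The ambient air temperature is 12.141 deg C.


C_tot = LCOE / 100 * E_tot
C_tot = 11.359 / 100 * 3635.9
C_tot = 413.00 million $


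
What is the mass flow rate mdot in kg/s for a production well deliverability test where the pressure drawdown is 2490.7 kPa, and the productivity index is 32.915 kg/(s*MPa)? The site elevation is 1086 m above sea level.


mdot = PI * dP / 1000
mdot = 32.915 * 2490.7 / 1000
mdot = 81.981 kg/s


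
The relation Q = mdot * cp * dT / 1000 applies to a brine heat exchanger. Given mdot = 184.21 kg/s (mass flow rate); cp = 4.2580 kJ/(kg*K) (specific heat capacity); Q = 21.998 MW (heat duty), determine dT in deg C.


dT = Q * 1000 / (mdot * cp)
dT = 21.998 * 1000 / (184.21 * 4.2580)
dT = 28.04557 K
Convert (temperature difference, 1 K = 1 deg C): 28.04557 K = 28.04557 deg C
dT = 28.046 deg C


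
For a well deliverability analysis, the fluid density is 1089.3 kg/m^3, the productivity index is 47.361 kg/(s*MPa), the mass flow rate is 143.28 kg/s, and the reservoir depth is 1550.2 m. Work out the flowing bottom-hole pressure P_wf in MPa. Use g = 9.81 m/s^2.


Step 1: P_i = rho*g*h/1e6 = 1089.3*9.81*1550.2/1e6 = 16.56549 MPa
Step 2: P_wf = P_i - mdot/PI = 16.56549 - 143.28/47.361 = 13.540 MPa
P_wf = 13.540 MPa


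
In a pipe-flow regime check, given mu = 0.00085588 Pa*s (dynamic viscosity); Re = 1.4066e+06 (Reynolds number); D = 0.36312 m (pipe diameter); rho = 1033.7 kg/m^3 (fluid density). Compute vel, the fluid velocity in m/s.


vel = Re * mu / (rho * D)
vel = 1.4066e+06 * 0.00085588 / (1033.7 * 0.36312)
vel = 3.2073 m/s


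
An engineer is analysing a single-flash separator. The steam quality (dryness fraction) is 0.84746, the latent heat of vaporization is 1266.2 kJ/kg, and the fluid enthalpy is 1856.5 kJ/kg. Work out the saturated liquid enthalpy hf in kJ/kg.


hf = h - x * hfg
hf = 1856.5 - 0.84746 * 1266.2
hf = 783.45 kJ/kg


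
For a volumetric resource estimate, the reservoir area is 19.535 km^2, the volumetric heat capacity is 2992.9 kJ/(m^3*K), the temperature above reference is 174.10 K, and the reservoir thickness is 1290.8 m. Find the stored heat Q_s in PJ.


Step 1: Vr = A*1e6*hr = 19.535*1e6*1290.8 = 2.521578e+10 m^3
Step 2: Q_s = Vr*rhoc*dT/1e12 = 2.521578e+10*2992.9*174.1/1e12 = 13139 PJ
Q_s = 13139 PJ


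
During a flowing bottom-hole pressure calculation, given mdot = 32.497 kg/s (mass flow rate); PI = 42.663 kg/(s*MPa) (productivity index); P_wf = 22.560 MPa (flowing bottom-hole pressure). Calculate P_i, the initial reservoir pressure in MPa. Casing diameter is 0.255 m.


P_i = P_wf + mdot / PI
P_i = 22.560 + 32.497 / 42.663
P_i = 23.322 MPa


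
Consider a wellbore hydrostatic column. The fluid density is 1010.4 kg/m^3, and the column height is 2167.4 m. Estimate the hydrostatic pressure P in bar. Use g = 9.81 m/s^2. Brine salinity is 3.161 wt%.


P = rho * g * h / 1e6
P = 1010.4 * 9.81 * 2167.4 / 1e6
P = 21.48332 MPa
Convert: 21.48332 MPa * 10.0 = 214.83 bar
P = 214.83 bar


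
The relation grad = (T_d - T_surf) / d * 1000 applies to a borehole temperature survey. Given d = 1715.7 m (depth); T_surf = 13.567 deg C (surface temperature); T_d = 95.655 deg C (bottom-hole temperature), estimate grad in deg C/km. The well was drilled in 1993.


grad = (T_d - T_surf) / d * 1000
grad = (95.655 - 13.567) / 1715.7 * 1000
grad = 47.845 deg C/km


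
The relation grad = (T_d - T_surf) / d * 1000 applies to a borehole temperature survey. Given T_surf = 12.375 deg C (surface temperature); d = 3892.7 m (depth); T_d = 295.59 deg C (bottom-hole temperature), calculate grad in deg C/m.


grad = (T_d - T_surf) / d * 1000
grad = (295.59 - 12.375) / 3892.7 * 1000
grad = 72.75541 deg C/km
Convert: 72.75541 deg C/km * 0.001 = 0.072755 deg C/m
grad = 0.072755 deg C/m


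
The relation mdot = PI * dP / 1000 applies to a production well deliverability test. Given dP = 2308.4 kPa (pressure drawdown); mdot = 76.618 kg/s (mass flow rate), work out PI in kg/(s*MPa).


PI = mdot * 1000 / dP
PI = 76.618 * 1000 / 2308.4
PI = 33.191 kg/(s*MPa)


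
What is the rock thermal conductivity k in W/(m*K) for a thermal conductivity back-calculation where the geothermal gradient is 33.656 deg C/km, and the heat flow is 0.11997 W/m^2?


k = q / (grad / 1000)
k = 0.11997 / (33.656 / 1000)
k = 3.5646 W/(m*K)


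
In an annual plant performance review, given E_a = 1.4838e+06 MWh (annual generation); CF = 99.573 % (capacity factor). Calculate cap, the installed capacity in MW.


cap = E_a / (CF/100 * 8760)
cap = 1.4838e+06 / (99.573/100 * 8760)
cap = 170.11 MW


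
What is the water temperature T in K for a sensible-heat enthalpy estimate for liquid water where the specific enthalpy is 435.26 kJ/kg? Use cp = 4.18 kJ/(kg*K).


T = h / cp
T = 435.26 / 4.18
T = 104.1292 deg C
Convert to K: 104.1292 + 273.15 = 377.28 K
T = 377.28 K


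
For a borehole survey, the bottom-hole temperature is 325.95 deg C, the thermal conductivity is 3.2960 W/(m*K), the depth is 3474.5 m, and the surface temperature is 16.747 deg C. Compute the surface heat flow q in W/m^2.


Step 1: grad = (T_d - T_surf)/d * 1000 = (325.95 - 16.747)/3474.5 * 1000 = 88.99209 deg C/km
Step 2: q = k * grad / 1000 = 3.296 * 88.99209 / 1000 = 0.29332 W/m^2
q = 0.29332 W/m^2


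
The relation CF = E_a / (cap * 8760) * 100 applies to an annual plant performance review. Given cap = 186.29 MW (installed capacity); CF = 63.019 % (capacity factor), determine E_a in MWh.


E_a = CF / 100 * cap * 8760
E_a = 63.019 / 100 * 186.29 * 8760
E_a = 1.0284e+06 MWh


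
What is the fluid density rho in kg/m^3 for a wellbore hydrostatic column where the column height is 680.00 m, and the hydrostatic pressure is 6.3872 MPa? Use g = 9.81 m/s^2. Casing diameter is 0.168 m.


rho = P * 1e6 / (g * h)
rho = 6.3872 * 1e6 / (9.81 * 680.00)
rho = 957.49 kg/m^3


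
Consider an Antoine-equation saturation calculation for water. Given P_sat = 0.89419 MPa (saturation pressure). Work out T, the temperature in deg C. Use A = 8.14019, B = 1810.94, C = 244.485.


T = B / (A - log10(P_sat * 760 / 0.101325)) - C
T = 1810.94 / (8.14019 - log10(0.89419 * 760 / 0.101325)) - 244.485
T = 175.33 deg C


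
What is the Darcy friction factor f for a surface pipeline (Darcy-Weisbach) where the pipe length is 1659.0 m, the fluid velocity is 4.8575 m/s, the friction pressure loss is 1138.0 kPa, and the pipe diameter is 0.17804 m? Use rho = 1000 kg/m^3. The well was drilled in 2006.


f = dP*1000 / ((L/D)*(rho*vel^2/2))
f = 1138.0*1000 / ((1659.0/0.17804)*(1000*4.8575^2/2))
f = 0.010352


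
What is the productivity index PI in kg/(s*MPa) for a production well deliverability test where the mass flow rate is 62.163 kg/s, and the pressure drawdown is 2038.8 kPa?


PI = mdot * 1000 / dP
PI = 62.163 * 1000 / 2038.8
PI = 30.490 kg/(s*MPa)


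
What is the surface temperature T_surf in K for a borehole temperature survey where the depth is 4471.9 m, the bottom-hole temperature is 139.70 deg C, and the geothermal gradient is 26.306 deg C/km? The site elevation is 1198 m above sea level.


T_surf = T_d - grad * d / 1000
T_surf = 139.70 - 26.306 * 4471.9 / 1000
T_surf = 22.06220 deg C
Convert to K: 22.06220 + 273.15 = 295.21 K
T_surf = 295.21 K


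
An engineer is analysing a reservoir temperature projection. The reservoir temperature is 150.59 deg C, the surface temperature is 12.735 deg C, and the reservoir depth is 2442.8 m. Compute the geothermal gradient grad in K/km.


grad = (T_res - T_surf) / d * 1000
grad = (150.59 - 12.735) / 2442.8 * 1000
grad = 56.43319 deg C/km
Convert: 56.43319 deg C/km * 1.0 = 56.433 K/km
grad = 56.433 K/km


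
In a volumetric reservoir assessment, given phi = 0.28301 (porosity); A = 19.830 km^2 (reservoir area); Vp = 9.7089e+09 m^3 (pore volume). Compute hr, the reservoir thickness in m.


hr = Vp / (A * 1e6 * phi)
hr = 9.7089e+09 / (19.830 * 1e6 * 0.28301)
hr = 1730.0 m


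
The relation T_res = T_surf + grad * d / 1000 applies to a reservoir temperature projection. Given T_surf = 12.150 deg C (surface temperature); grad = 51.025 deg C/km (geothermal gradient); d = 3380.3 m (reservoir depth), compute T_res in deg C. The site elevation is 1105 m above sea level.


T_res = T_surf + grad * d / 1000
T_res = 12.150 + 51.025 * 3380.3 / 1000
T_res = 184.63 deg C


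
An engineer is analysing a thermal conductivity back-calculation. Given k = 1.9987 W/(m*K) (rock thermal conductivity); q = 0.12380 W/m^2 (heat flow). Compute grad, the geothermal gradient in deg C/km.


grad = q / k * 1000
grad = 0.12380 / 1.9987 * 1000
grad = 61.940 deg C/km


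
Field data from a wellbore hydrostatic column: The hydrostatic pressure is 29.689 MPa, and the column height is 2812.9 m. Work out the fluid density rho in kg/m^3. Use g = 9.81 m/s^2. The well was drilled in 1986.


rho = P * 1e6 / (g * h)
rho = 29.689 * 1e6 / (9.81 * 2812.9)
rho = 1075.9 kg/m^3


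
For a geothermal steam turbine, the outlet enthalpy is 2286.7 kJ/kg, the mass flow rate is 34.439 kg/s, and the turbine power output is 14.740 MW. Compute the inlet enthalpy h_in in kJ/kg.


h_in = h_out + P * 1000 / mdot
h_in = 2286.7 + 14.740 * 1000 / 34.439
h_in = 2714.7 kJ/kg


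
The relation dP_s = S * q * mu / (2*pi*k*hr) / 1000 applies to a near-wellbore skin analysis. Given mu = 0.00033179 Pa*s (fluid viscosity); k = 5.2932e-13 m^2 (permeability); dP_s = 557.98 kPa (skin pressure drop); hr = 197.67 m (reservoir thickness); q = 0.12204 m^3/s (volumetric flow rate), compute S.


S = dP_s * 1000 * 2*pi*k*hr / (q*mu)
S = 557.98 * 1000 * 2*pi*5.2932e-13*197.67 / (0.12204*0.00033179)
S = 9.0592


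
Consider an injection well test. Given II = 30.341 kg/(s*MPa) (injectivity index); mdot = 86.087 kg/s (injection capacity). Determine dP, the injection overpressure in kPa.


dP = mdot * 1000 / II
dP = 86.087 * 1000 / 30.341
dP = 2837.3 kPa


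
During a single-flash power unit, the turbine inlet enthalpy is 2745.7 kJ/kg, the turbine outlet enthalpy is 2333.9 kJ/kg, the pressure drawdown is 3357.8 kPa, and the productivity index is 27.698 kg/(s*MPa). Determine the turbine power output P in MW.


Step 1: mdot = PI * dP / 1000 = 27.698 * 3357.8 / 1000 = 93.00434 kg/s
Step 2: P = mdot*(h_in - h_out)/1000 = 93.00434*(2745.7 - 2333.9)/1000 = 38.299 MW
P = 38.299 MW


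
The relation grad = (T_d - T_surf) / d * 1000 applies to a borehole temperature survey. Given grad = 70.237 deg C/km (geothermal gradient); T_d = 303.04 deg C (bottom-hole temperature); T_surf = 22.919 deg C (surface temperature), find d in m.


d = (T_d - T_surf) / grad * 1000
d = (303.04 - 22.919) / 70.237 * 1000
d = 3988.2 m


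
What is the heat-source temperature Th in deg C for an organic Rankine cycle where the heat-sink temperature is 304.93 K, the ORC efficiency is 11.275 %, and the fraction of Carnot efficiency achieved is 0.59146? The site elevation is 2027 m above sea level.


Th = Tc / (1 - (eta_orc/100)/f)
Th = 304.93 / (1 - (11.275/100)/0.59146)
Th = 376.7498 K
Convert to deg C: 376.7498 - 273.15 = 103.60 deg C
Th = 103.60 deg C


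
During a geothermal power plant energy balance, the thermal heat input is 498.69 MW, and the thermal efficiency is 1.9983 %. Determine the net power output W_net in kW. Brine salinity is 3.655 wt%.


W_net = eta / 100 * Q_in
W_net = 1.9983 / 100 * 498.69
W_net = 9.965322 MW
Convert: 9.965322 MW * 1000.0 = 9965.3 kW
W_net = 9965.3 kW


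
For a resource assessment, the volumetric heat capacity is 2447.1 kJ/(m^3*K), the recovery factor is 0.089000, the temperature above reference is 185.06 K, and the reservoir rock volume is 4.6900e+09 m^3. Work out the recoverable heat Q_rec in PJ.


Step 1: Q_s = Vr*rhoc*dT/1e12 = 4.6900e+09*2447.1*185.06/1e12 = 2123.915 PJ
Step 2: Q_rec = Q_s * RF = 2123.915 * 0.089 = 189.03 PJ
Q_rec = 189.03 PJ


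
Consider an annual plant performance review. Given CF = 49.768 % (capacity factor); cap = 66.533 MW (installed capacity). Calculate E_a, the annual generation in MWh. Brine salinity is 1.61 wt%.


E_a = CF / 100 * cap * 8760
E_a = 49.768 / 100 * 66.533 * 8760
E_a = 2.9006e+05 MWh


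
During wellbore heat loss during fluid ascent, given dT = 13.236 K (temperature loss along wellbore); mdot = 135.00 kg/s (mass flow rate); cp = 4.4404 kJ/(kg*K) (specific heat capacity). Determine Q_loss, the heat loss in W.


Q_loss = mdot * cp * dT
Q_loss = 135.00 * 4.4404 * 13.236
Q_loss = 7934.373 kW
Convert: 7934.373 kW * 1000.0 = 7.9344e+06 W
Q_loss = 7.9344e+06 W


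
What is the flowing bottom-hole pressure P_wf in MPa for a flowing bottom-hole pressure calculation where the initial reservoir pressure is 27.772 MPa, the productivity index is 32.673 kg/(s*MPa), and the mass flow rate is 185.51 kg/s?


P_wf = P_i - mdot / PI
P_wf = 27.772 - 185.51 / 32.673
P_wf = 22.094 MPa


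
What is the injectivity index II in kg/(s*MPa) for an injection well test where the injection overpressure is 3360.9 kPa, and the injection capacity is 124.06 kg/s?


II = mdot * 1000 / dP
II = 124.06 * 1000 / 3360.9
II = 36.913 kg/(s*MPa)


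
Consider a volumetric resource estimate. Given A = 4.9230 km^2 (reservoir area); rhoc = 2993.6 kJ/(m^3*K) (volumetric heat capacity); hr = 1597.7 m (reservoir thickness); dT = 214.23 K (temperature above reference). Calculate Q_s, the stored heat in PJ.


Step 1: Vr = A*1e6*hr = 4.923*1e6*1597.7 = 7.865477e+09 m^3
Step 2: Q_s = Vr*rhoc*dT/1e12 = 7.865477e+09*2993.6*214.23/1e12 = 5044.3 PJ
Q_s = 5044.3 PJ


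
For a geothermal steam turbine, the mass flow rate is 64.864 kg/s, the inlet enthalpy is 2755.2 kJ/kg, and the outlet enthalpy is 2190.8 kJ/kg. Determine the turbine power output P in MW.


P = mdot * (h_in - h_out) / 1000
P = 64.864 * (2755.2 - 2190.8) / 1000
P = 36.609 MW


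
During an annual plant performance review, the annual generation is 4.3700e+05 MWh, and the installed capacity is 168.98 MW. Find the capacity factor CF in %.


CF = E_a / (cap * 8760) * 100
CF = 4.3700e+05 / (168.98 * 8760) * 100
CF = 29.522 %


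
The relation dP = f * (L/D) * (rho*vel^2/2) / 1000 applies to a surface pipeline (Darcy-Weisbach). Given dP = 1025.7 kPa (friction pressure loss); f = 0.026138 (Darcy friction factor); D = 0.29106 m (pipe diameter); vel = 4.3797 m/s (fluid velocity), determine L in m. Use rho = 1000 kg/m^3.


L = dP*1000*D / (f*rho*vel^2/2)
L = 1025.7*1000*0.29106 / (0.026138*1000*4.3797^2/2)
L = 1190.9 m


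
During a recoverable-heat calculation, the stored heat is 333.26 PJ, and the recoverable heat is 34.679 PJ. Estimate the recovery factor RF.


RF = Q_rec / Q_s
RF = 34.679 / 333.26
RF = 0.10406


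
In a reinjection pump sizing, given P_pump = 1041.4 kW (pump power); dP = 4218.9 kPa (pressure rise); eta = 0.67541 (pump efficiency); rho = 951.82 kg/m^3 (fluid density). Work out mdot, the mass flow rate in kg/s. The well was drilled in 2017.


mdot = P_pump * rho * eta / dP
mdot = 1041.4 * 951.82 * 0.67541 / 4218.9
mdot = 158.69 kg/s


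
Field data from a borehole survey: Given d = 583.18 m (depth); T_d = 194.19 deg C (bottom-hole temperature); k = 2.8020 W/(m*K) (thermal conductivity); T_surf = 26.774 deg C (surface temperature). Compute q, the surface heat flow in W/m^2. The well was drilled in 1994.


Step 1: grad = (T_d - T_surf)/d * 1000 = (194.19 - 26.774)/583.18 * 1000 = 287.0743 deg C/km
Step 2: q = k * grad / 1000 = 2.802 * 287.0743 / 1000 = 0.80438 W/m^2
q = 0.80438 W/m^2


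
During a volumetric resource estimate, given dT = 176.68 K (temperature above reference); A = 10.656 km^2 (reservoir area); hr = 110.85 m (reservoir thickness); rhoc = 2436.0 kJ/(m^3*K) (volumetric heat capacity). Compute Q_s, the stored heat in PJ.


Step 1: Vr = A*1e6*hr = 10.656*1e6*110.85 = 1.181218e+09 m^3
Step 2: Q_s = Vr*rhoc*dT/1e12 = 1.181218e+09*2436.0*176.68/1e12 = 508.39 PJ
Q_s = 508.39 PJ


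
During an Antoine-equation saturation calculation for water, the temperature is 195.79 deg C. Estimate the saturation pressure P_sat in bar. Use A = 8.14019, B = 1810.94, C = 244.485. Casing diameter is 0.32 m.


P_sat = 10^(A - B/(C + T)) / 760 * 0.101325
P_sat = 10^(8.14019 - 1810.94/(244.485 + 195.79)) / 760 * 0.101325
P_sat = 1.418702 MPa
Convert: 1.418702 MPa * 10.0 = 14.187 bar
P_sat = 14.187 bar


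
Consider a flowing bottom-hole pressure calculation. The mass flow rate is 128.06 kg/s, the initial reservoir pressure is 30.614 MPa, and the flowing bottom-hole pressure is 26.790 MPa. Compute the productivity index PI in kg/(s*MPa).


PI = mdot / (P_i - P_wf)
PI = 128.06 / (30.614 - 26.790)
PI = 33.488 kg/(s*MPa)


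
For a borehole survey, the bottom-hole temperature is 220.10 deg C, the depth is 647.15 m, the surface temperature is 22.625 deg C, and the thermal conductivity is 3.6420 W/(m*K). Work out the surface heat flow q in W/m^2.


Step 1: grad = (T_d - T_surf)/d * 1000 = (220.1 - 22.625)/647.15 * 1000 = 305.1456 deg C/km
Step 2: q = k * grad / 1000 = 3.642 * 305.1456 / 1000 = 1.1113 W/m^2
q = 1.1113 W/m^2


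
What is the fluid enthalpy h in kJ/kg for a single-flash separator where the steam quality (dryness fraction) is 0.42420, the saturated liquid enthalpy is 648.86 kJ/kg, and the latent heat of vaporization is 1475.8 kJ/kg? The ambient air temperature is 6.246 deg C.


h = hf + x * hfg
h = 648.86 + 0.42420 * 1475.8
h = 1274.9 kJ/kg


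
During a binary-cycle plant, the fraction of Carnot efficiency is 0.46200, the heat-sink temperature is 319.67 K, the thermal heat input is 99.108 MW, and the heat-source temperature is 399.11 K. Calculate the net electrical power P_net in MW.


Step 1: eta = (1 - Tc/Th)*f = (1 - 319.67/399.11)*0.462 = 0.09195781
Step 2: P_net = eta * Q_in = 0.09195781 * 99.108 = 9.1138 MW
P_net = 9.1138 MW


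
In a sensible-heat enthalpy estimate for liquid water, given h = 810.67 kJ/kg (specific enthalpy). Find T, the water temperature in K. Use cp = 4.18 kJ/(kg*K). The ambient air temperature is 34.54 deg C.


T = h / cp
T = 810.67 / 4.18
T = 193.9402 deg C
Convert to K: 193.9402 + 273.15 = 467.09 K
T = 467.09 K


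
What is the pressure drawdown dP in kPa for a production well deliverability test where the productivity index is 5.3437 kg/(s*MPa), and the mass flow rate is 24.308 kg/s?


dP = mdot * 1000 / PI
dP = 24.308 * 1000 / 5.3437
dP = 4548.9 kPa


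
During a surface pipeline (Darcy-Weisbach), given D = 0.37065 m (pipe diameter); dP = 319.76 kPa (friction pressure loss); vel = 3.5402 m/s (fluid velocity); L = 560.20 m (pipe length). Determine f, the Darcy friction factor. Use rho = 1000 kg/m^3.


f = dP*1000 / ((L/D)*(rho*vel^2/2))
f = 319.76*1000 / ((560.20/0.37065)*(1000*3.5402^2/2))
f = 0.033761


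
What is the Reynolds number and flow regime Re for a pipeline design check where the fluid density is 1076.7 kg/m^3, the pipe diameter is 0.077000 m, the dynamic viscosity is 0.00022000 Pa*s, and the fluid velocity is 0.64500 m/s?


Step 1: Re = rho*vel*D/mu = 1076.7*0.645*0.077/0.00022 = 2.4307e+05
Step 2: Re = 2.4307e+05 > 4000, so flow is turbulent.
Re = 2.4307e+05 (turbulent)


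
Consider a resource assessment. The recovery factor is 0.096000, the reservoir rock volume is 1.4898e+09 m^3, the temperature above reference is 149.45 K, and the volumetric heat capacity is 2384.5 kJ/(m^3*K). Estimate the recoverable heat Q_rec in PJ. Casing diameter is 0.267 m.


Step 1: Q_s = Vr*rhoc*dT/1e12 = 1.4898e+09*2384.5*149.45/1e12 = 530.9104 PJ
Step 2: Q_rec = Q_s * RF = 530.9104 * 0.096 = 50.967 PJ
Q_rec = 50.967 PJ


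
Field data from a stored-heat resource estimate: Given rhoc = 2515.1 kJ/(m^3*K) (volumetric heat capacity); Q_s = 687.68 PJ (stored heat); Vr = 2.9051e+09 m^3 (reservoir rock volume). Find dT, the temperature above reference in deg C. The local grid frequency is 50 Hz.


dT = Q_s * 1e12 / (Vr * rhoc)
dT = 687.68 * 1e12 / (2.9051e+09 * 2515.1)
dT = 94.11743 K
Convert (temperature difference, 1 K = 1 deg C): 94.11743 K = 94.11743 deg C
dT = 94.117 deg C


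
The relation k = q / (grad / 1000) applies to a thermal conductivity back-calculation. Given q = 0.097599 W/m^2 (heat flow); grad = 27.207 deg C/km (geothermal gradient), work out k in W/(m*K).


k = q / (grad / 1000)
k = 0.097599 / (27.207 / 1000)
k = 3.5873 W/(m*K)


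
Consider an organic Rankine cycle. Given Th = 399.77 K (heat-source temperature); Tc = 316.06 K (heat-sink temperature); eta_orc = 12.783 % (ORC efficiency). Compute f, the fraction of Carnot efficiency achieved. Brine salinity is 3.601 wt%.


f = (eta_orc/100) / (1 - Tc/Th)
f = (12.783/100) / (1 - 316.06/399.77)
f = 0.61047


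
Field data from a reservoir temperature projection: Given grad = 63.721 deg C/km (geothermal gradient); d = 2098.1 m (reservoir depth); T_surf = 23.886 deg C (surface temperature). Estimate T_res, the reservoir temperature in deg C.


T_res = T_surf + grad * d / 1000
T_res = 23.886 + 63.721 * 2098.1 / 1000
T_res = 157.58 deg C


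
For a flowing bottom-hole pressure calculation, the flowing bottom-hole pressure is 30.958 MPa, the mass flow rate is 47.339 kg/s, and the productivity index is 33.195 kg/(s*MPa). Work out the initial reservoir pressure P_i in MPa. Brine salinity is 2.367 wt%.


P_i = P_wf + mdot / PI
P_i = 30.958 + 47.339 / 33.195
P_i = 32.384 MPa


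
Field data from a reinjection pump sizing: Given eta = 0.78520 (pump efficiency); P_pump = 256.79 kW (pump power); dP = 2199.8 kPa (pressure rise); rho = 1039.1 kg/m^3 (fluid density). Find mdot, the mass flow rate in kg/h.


mdot = P_pump * rho * eta / dP
mdot = 256.79 * 1039.1 * 0.78520 / 2199.8
mdot = 95.24289 kg/s
Convert: 95.24289 kg/s * 3600.0 = 3.4287e+05 kg/h
mdot = 3.4287e+05 kg/h


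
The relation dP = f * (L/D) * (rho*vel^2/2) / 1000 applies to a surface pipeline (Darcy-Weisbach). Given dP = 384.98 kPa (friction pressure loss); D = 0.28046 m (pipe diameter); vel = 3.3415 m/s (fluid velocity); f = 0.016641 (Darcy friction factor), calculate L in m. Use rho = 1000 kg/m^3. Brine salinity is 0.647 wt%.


L = dP*1000*D / (f*rho*vel^2/2)
L = 384.98*1000*0.28046 / (0.016641*1000*3.3415^2/2)
L = 1162.2 m


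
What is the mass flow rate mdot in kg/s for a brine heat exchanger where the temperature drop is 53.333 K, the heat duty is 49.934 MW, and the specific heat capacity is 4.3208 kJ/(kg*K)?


mdot = Q * 1000 / (cp * dT)
mdot = 49.934 * 1000 / (4.3208 * 53.333)
mdot = 216.69 kg/s


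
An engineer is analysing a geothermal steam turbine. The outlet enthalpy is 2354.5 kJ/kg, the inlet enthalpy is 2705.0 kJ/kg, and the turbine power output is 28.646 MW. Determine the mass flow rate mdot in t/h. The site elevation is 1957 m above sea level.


mdot = P * 1000 / (h_in - h_out)
mdot = 28.646 * 1000 / (2705.0 - 2354.5)
mdot = 81.72896 kg/s
Convert: 81.72896 kg/s * 3.6 = 294.22 t/h
mdot = 294.22 t/h
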